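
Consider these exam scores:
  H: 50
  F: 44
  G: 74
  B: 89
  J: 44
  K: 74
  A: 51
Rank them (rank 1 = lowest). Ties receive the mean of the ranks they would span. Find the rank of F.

Sorted (ascending): 44, 44, 50, 51, 74, 74, 89
The 2 values of 44 occupy positions 1–2 → average rank (1+2)/2 = 1.5.
The 2 values of 74 occupy positions 5–6 → average rank (5+6)/2 = 5.5.
F has value 44 → rank 1.5.

1.5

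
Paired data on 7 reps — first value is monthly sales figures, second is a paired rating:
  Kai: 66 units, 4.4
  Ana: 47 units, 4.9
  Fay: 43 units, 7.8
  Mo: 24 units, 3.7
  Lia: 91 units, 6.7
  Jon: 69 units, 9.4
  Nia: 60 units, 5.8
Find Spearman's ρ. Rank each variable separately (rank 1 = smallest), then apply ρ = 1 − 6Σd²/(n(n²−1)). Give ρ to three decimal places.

Ranks of variable 1: 5, 3, 2, 1, 7, 6, 4
Ranks of variable 2: 2, 3, 6, 1, 5, 7, 4
d = r₁ − r₂: 3, 0, -4, 0, 2, -1, 0
d²: 9, 0, 16, 0, 4, 1, 0; Σd² = 30
ρ = 1 − 6·30/(7·48) = 1 − 180/336 = 0.464

0.464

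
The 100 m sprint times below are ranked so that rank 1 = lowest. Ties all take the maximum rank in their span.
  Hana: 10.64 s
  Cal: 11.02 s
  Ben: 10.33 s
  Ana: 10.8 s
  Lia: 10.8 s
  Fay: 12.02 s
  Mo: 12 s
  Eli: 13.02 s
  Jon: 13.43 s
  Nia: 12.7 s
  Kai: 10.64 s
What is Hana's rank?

3

Sorted (ascending): 10.33, 10.64, 10.64, 10.8, 10.8, 11.02, 12, 12.02, 12.7, 13.02, 13.43
The 2 values of 10.64 occupy positions 2–3 → each gets rank 3.
The 2 values of 10.8 occupy positions 4–5 → each gets rank 5.
Hana has value 10.64 s → rank 3.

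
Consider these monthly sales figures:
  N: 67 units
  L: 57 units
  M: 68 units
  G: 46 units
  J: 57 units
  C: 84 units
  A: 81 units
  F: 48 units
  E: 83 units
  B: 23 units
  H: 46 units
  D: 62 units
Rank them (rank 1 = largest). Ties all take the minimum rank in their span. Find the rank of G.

10

Sorted (descending): 84, 83, 81, 68, 67, 62, 57, 57, 48, 46, 46, 23
The 2 values of 57 occupy positions 7–8 → each gets rank 7.
The 2 values of 46 occupy positions 10–11 → each gets rank 10.
G has value 46 units → rank 10.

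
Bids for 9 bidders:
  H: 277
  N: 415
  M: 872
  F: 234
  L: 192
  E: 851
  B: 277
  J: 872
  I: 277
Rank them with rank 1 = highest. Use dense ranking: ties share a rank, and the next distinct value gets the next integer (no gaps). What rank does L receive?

6

Sorted (descending): 872, 872, 851, 415, 277, 277, 277, 234, 192
The 2 values of 872 share dense rank 1.
The 3 values of 277 share dense rank 4.
Remaining distinct values take the next consecutive integers.
L has value 192 → rank 6.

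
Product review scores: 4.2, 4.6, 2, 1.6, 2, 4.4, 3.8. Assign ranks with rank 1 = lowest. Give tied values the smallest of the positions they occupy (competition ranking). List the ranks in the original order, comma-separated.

Sorted (ascending): 1.6, 2, 2, 3.8, 4.2, 4.4, 4.6
The 2 values of 2 occupy positions 2–3 → each gets rank 2.

5, 7, 2, 1, 2, 6, 4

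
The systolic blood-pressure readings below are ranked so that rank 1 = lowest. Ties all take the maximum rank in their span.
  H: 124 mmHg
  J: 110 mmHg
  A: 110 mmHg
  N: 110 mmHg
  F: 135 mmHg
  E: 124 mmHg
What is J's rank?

3

Sorted (ascending): 110, 110, 110, 124, 124, 135
The 3 values of 110 occupy positions 1–3 → each gets rank 3.
The 2 values of 124 occupy positions 4–5 → each gets rank 5.
J has value 110 mmHg → rank 3.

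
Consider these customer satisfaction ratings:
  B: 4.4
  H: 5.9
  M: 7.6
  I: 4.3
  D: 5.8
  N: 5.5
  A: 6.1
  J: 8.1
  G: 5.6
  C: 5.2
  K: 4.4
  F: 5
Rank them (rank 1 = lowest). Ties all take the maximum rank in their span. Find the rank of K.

3

Sorted (ascending): 4.3, 4.4, 4.4, 5, 5.2, 5.5, 5.6, 5.8, 5.9, 6.1, 7.6, 8.1
The 2 values of 4.4 occupy positions 2–3 → each gets rank 3.
K has value 4.4 → rank 3.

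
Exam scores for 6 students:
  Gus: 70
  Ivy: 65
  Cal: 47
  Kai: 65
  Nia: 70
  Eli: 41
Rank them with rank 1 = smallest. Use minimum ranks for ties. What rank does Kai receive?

3

Sorted (ascending): 41, 47, 65, 65, 70, 70
The 2 values of 65 occupy positions 3–4 → each gets rank 3.
The 2 values of 70 occupy positions 5–6 → each gets rank 5.
Kai has value 65 → rank 3.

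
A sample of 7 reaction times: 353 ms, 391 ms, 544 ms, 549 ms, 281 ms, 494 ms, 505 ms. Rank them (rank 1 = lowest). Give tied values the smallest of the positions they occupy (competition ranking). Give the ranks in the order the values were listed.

2, 3, 6, 7, 1, 4, 5

Sorted (ascending): 281, 353, 391, 494, 505, 544, 549
No ties — each value takes its position as its rank.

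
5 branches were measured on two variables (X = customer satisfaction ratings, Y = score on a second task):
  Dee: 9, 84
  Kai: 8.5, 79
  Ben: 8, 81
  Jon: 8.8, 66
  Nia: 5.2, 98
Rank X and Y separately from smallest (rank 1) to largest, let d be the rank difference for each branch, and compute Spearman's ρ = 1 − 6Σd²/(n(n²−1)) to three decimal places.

-0.400

Ranks of variable 1: 5, 3, 2, 4, 1
Ranks of variable 2: 4, 2, 3, 1, 5
d = r₁ − r₂: 1, 1, -1, 3, -4
d²: 1, 1, 1, 9, 16; Σd² = 28
ρ = 1 − 6·28/(5·24) = 1 − 168/120 = -0.400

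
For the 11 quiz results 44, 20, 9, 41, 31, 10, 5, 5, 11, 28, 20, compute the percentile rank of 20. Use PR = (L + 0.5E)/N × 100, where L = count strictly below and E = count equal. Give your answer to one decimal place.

N = 11.
Strictly below 20: 5. Equal to 20: 2.
PR = (5 + 0.5·2)/11 × 100 = 54.5

54.5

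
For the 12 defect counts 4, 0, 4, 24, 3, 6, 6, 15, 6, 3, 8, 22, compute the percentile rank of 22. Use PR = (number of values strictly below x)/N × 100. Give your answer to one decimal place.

N = 12.
Strictly below 22: 10. Equal to 22: 1.
PR = 10/12 × 100 = 83.3

83.3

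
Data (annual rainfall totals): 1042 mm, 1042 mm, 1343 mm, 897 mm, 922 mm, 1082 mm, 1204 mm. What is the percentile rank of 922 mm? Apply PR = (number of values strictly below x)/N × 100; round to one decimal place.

14.3

N = 7.
Strictly below 922: 1. Equal to 922: 1.
PR = 1/7 × 100 = 14.3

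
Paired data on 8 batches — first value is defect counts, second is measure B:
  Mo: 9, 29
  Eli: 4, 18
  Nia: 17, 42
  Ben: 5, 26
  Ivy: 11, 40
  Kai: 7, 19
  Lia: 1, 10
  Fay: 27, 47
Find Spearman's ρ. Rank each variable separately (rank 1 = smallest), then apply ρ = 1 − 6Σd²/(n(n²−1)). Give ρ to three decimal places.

Ranks of variable 1: 5, 2, 7, 3, 6, 4, 1, 8
Ranks of variable 2: 5, 2, 7, 4, 6, 3, 1, 8
d = r₁ − r₂: 0, 0, 0, -1, 0, 1, 0, 0
d²: 0, 0, 0, 1, 0, 1, 0, 0; Σd² = 2
ρ = 1 − 6·2/(8·63) = 1 − 12/504 = 0.976

0.976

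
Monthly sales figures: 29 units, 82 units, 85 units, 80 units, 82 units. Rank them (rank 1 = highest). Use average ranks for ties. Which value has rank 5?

Sorted (descending): 85, 82, 82, 80, 29
The 2 values of 82 occupy positions 2–3 → average rank (2+3)/2 = 2.5.
Rank 5 → value 29.

29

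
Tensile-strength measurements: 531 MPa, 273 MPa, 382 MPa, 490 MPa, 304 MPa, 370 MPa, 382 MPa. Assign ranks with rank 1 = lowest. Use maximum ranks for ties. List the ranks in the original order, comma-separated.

Sorted (ascending): 273, 304, 370, 382, 382, 490, 531
The 2 values of 382 occupy positions 4–5 → each gets rank 5.

7, 1, 5, 6, 2, 3, 5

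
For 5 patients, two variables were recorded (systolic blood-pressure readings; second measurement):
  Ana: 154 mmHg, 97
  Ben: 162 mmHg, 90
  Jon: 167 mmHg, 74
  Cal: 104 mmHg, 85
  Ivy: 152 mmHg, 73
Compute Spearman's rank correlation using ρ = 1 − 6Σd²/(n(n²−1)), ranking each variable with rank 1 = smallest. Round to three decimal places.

0.100

Ranks of variable 1: 3, 4, 5, 1, 2
Ranks of variable 2: 5, 4, 2, 3, 1
d = r₁ − r₂: -2, 0, 3, -2, 1
d²: 4, 0, 9, 4, 1; Σd² = 18
ρ = 1 − 6·18/(5·24) = 1 − 108/120 = 0.100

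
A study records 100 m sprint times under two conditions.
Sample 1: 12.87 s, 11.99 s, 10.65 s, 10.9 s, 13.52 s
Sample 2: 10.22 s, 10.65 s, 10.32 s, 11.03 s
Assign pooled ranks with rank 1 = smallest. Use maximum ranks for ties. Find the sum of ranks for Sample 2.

13

Sorted (ascending): 10.22, 10.32, 10.65, 10.65, 10.9, 11.03, 11.99, 12.87, 13.52
The 2 values of 10.65 occupy positions 3–4 → each gets rank 4.
Sample 2 values → pooled ranks: 10.22→1, 10.65→4, 10.32→2, 11.03→6
Rank sum = 1 + 4 + 2 + 6 = 13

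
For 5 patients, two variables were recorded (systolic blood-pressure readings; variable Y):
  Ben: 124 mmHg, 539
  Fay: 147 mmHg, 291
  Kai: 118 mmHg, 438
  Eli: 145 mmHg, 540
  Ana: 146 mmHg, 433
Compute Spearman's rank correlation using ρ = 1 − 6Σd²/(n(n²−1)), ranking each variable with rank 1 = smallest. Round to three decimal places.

Ranks of variable 1: 2, 5, 1, 3, 4
Ranks of variable 2: 4, 1, 3, 5, 2
d = r₁ − r₂: -2, 4, -2, -2, 2
d²: 4, 16, 4, 4, 4; Σd² = 32
ρ = 1 − 6·32/(5·24) = 1 − 192/120 = -0.600

-0.600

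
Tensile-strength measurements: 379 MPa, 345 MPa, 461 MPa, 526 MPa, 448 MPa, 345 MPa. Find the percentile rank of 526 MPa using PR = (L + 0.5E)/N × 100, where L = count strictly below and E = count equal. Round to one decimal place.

N = 6.
Strictly below 526: 5. Equal to 526: 1.
PR = (5 + 0.5·1)/6 × 100 = 91.7

91.7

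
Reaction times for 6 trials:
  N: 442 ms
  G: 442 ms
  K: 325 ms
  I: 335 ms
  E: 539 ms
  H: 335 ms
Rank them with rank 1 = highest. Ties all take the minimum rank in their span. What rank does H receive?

4

Sorted (descending): 539, 442, 442, 335, 335, 325
The 2 values of 442 occupy positions 2–3 → each gets rank 2.
The 2 values of 335 occupy positions 4–5 → each gets rank 4.
H has value 335 ms → rank 4.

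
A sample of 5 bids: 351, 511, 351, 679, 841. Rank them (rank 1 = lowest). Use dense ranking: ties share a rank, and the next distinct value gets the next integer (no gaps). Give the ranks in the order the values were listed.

Sorted (ascending): 351, 351, 511, 679, 841
The 2 values of 351 share dense rank 1.
Remaining distinct values take the next consecutive integers.

1, 2, 1, 3, 4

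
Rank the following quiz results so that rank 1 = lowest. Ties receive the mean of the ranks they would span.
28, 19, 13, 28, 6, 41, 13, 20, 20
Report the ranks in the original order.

7.5, 4, 2.5, 7.5, 1, 9, 2.5, 5.5, 5.5

Sorted (ascending): 6, 13, 13, 19, 20, 20, 28, 28, 41
The 2 values of 13 occupy positions 2–3 → average rank (2+3)/2 = 2.5.
The 2 values of 20 occupy positions 5–6 → average rank (5+6)/2 = 5.5.
The 2 values of 28 occupy positions 7–8 → average rank (7+8)/2 = 7.5.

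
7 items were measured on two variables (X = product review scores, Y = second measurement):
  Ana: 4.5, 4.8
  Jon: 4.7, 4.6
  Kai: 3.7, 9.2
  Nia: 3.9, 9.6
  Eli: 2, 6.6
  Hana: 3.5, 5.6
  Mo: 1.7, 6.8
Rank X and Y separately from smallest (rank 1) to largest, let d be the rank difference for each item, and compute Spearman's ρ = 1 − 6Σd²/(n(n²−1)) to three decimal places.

Ranks of variable 1: 6, 7, 4, 5, 2, 3, 1
Ranks of variable 2: 2, 1, 6, 7, 4, 3, 5
d = r₁ − r₂: 4, 6, -2, -2, -2, 0, -4
d²: 16, 36, 4, 4, 4, 0, 16; Σd² = 80
ρ = 1 − 6·80/(7·48) = 1 − 480/336 = -0.429

-0.429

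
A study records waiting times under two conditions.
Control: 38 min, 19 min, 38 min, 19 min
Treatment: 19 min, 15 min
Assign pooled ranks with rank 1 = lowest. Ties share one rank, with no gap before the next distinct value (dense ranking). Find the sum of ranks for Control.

10

Sorted (ascending): 15, 19, 19, 19, 38, 38
The 3 values of 19 share dense rank 2.
The 2 values of 38 share dense rank 3.
Remaining distinct values take the next consecutive integers.
Control values → pooled ranks: 38→3, 19→2, 38→3, 19→2
Rank sum = 3 + 2 + 3 + 2 = 10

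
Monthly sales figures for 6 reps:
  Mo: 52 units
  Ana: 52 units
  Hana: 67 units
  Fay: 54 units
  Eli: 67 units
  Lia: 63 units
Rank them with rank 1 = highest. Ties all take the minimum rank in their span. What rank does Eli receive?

Sorted (descending): 67, 67, 63, 54, 52, 52
The 2 values of 67 occupy positions 1–2 → each gets rank 1.
The 2 values of 52 occupy positions 5–6 → each gets rank 5.
Eli has value 67 units → rank 1.

1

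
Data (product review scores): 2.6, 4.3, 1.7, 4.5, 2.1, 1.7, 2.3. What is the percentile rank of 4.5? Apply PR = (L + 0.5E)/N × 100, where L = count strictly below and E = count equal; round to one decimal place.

92.9

N = 7.
Strictly below 4.5: 6. Equal to 4.5: 1.
PR = (6 + 0.5·1)/7 × 100 = 92.9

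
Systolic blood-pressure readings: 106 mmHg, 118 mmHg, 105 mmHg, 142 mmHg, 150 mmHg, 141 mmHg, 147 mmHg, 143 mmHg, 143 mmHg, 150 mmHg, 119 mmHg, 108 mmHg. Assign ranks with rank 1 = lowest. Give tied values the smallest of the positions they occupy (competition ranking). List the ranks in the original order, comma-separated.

2, 4, 1, 7, 11, 6, 10, 8, 8, 11, 5, 3

Sorted (ascending): 105, 106, 108, 118, 119, 141, 142, 143, 143, 147, 150, 150
The 2 values of 143 occupy positions 8–9 → each gets rank 8.
The 2 values of 150 occupy positions 11–12 → each gets rank 11.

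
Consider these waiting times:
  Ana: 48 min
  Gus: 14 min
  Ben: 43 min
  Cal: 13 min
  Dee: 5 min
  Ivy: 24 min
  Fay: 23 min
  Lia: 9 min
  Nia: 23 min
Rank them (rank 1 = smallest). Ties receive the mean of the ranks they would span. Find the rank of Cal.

3

Sorted (ascending): 5, 9, 13, 14, 23, 23, 24, 43, 48
The 2 values of 23 occupy positions 5–6 → average rank (5+6)/2 = 5.5.
Cal has value 13 min → rank 3.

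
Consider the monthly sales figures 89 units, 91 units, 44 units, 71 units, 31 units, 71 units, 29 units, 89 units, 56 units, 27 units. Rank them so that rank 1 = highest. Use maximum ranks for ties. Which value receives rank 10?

Sorted (descending): 91, 89, 89, 71, 71, 56, 44, 31, 29, 27
The 2 values of 89 occupy positions 2–3 → each gets rank 3.
The 2 values of 71 occupy positions 4–5 → each gets rank 5.
Rank 10 → value 27.

27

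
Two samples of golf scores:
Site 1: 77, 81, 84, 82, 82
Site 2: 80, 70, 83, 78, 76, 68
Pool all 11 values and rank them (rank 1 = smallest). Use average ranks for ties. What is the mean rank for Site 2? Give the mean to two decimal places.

4.50

Sorted (ascending): 68, 70, 76, 77, 78, 80, 81, 82, 82, 83, 84
The 2 values of 82 occupy positions 8–9 → average rank (8+9)/2 = 8.5.
Site 2 values → pooled ranks: 80→6, 70→2, 83→10, 78→5, 76→3, 68→1
Mean rank = (6 + 2 + 10 + 5 + 3 + 1) / 6 = 4.50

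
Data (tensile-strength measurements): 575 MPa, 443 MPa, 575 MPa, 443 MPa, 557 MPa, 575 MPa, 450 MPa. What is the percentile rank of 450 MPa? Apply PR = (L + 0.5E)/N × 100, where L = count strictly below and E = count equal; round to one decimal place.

35.7

N = 7.
Strictly below 450: 2. Equal to 450: 1.
PR = (2 + 0.5·1)/7 × 100 = 35.7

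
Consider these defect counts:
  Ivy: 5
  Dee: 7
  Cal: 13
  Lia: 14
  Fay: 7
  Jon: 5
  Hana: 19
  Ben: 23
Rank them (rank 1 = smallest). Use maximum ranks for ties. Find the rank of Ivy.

2

Sorted (ascending): 5, 5, 7, 7, 13, 14, 19, 23
The 2 values of 5 occupy positions 1–2 → each gets rank 2.
The 2 values of 7 occupy positions 3–4 → each gets rank 4.
Ivy has value 5 → rank 2.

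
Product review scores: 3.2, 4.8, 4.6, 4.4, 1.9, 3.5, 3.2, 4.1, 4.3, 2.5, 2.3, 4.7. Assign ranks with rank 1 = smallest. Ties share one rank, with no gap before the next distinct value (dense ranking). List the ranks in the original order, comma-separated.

4, 11, 9, 8, 1, 5, 4, 6, 7, 3, 2, 10

Sorted (ascending): 1.9, 2.3, 2.5, 3.2, 3.2, 3.5, 4.1, 4.3, 4.4, 4.6, 4.7, 4.8
The 2 values of 3.2 share dense rank 4.
Remaining distinct values take the next consecutive integers.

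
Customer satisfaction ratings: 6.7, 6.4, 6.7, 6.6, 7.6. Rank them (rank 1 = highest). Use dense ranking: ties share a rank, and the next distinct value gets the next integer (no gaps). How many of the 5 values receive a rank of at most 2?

3

Sorted (descending): 7.6, 6.7, 6.7, 6.6, 6.4
The 2 values of 6.7 share dense rank 2.
Remaining distinct values take the next consecutive integers.
Ranks ≤ 2: {1, 2, 2} → 3 values.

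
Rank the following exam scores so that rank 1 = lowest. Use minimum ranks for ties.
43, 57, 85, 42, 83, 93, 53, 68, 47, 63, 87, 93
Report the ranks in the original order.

Sorted (ascending): 42, 43, 47, 53, 57, 63, 68, 83, 85, 87, 93, 93
The 2 values of 93 occupy positions 11–12 → each gets rank 11.

2, 5, 9, 1, 8, 11, 4, 7, 3, 6, 10, 11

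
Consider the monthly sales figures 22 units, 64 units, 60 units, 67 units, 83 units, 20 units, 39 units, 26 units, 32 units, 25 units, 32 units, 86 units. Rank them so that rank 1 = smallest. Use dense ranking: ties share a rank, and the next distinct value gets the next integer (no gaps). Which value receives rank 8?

Sorted (ascending): 20, 22, 25, 26, 32, 32, 39, 60, 64, 67, 83, 86
The 2 values of 32 share dense rank 5.
Remaining distinct values take the next consecutive integers.
Rank 8 → value 64.

64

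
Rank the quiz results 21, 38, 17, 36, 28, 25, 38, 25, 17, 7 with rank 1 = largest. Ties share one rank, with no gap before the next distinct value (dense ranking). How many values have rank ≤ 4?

6

Sorted (descending): 38, 38, 36, 28, 25, 25, 21, 17, 17, 7
The 2 values of 38 share dense rank 1.
The 2 values of 25 share dense rank 4.
The 2 values of 17 share dense rank 6.
Remaining distinct values take the next consecutive integers.
Ranks ≤ 4: {1, 1, 2, 3, 4, 4} → 6 values.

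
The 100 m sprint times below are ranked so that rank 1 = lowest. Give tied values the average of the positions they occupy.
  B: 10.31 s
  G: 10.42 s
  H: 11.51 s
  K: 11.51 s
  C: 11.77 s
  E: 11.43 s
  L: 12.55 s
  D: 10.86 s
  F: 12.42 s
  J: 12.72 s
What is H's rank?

5.5

Sorted (ascending): 10.31, 10.42, 10.86, 11.43, 11.51, 11.51, 11.77, 12.42, 12.55, 12.72
The 2 values of 11.51 occupy positions 5–6 → average rank (5+6)/2 = 5.5.
H has value 11.51 s → rank 5.5.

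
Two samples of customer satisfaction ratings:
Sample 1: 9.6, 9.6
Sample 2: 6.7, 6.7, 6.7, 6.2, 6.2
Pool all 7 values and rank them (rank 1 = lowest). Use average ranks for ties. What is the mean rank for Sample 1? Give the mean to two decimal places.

Sorted (ascending): 6.2, 6.2, 6.7, 6.7, 6.7, 9.6, 9.6
The 2 values of 6.2 occupy positions 1–2 → average rank (1+2)/2 = 1.5.
The 3 values of 6.7 occupy positions 3–5 → average rank 4.
The 2 values of 9.6 occupy positions 6–7 → average rank (6+7)/2 = 6.5.
Sample 1 values → pooled ranks: 9.6→6.5, 9.6→6.5
Mean rank = (6.5 + 6.5) / 2 = 6.50

6.50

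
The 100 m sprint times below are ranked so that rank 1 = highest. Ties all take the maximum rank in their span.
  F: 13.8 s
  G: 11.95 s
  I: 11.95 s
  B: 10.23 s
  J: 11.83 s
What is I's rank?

3

Sorted (descending): 13.8, 11.95, 11.95, 11.83, 10.23
The 2 values of 11.95 occupy positions 2–3 → each gets rank 3.
I has value 11.95 s → rank 3.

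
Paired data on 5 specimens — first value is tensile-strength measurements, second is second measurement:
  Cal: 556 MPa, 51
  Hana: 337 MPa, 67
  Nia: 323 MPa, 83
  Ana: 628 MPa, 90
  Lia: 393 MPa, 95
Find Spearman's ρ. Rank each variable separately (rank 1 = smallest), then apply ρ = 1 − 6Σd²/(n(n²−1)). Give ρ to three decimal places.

Ranks of variable 1: 4, 2, 1, 5, 3
Ranks of variable 2: 1, 2, 3, 4, 5
d = r₁ − r₂: 3, 0, -2, 1, -2
d²: 9, 0, 4, 1, 4; Σd² = 18
ρ = 1 − 6·18/(5·24) = 1 − 108/120 = 0.100

0.100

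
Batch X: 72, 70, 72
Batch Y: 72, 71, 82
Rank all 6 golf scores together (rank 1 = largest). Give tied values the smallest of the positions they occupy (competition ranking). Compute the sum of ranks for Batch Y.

Sorted (descending): 82, 72, 72, 72, 71, 70
The 3 values of 72 occupy positions 2–4 → each gets rank 2.
Batch Y values → pooled ranks: 72→2, 71→5, 82→1
Rank sum = 2 + 5 + 1 = 8

8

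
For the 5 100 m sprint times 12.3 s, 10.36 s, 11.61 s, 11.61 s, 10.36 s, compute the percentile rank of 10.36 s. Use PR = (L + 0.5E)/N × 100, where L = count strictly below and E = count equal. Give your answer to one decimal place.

20.0

N = 5.
Strictly below 10.36: 0. Equal to 10.36: 2.
PR = (0 + 0.5·2)/5 × 100 = 20.0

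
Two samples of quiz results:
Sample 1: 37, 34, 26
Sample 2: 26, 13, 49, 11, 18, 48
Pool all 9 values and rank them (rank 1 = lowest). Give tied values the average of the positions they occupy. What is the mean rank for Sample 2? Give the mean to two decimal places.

Sorted (ascending): 11, 13, 18, 26, 26, 34, 37, 48, 49
The 2 values of 26 occupy positions 4–5 → average rank (4+5)/2 = 4.5.
Sample 2 values → pooled ranks: 26→4.5, 13→2, 49→9, 11→1, 18→3, 48→8
Mean rank = (4.5 + 2 + 9 + 1 + 3 + 8) / 6 = 4.58

4.58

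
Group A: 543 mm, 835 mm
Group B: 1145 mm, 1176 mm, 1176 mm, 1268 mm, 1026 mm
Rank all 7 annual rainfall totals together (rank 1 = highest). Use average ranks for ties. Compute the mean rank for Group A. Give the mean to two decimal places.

6.50

Sorted (descending): 1268, 1176, 1176, 1145, 1026, 835, 543
The 2 values of 1176 occupy positions 2–3 → average rank (2+3)/2 = 2.5.
Group A values → pooled ranks: 543→7, 835→6
Mean rank = (7 + 6) / 2 = 6.50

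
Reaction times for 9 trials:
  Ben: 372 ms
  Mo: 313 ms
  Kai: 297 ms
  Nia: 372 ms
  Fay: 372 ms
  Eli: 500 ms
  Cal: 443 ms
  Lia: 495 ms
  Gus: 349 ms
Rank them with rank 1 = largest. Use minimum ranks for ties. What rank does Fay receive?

4

Sorted (descending): 500, 495, 443, 372, 372, 372, 349, 313, 297
The 3 values of 372 occupy positions 4–6 → each gets rank 4.
Fay has value 372 ms → rank 4.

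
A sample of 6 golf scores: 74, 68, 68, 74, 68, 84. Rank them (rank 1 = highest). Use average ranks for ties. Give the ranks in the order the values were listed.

Sorted (descending): 84, 74, 74, 68, 68, 68
The 2 values of 74 occupy positions 2–3 → average rank (2+3)/2 = 2.5.
The 3 values of 68 occupy positions 4–6 → average rank 5.

2.5, 5, 5, 2.5, 5, 1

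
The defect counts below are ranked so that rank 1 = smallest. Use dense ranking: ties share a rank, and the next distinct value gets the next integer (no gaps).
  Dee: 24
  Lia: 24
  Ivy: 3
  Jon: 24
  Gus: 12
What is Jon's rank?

3

Sorted (ascending): 3, 12, 24, 24, 24
The 3 values of 24 share dense rank 3.
Remaining distinct values take the next consecutive integers.
Jon has value 24 → rank 3.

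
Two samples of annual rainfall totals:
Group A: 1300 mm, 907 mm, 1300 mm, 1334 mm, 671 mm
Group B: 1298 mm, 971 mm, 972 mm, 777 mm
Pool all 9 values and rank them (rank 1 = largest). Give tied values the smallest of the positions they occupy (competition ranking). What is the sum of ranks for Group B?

23

Sorted (descending): 1334, 1300, 1300, 1298, 972, 971, 907, 777, 671
The 2 values of 1300 occupy positions 2–3 → each gets rank 2.
Group B values → pooled ranks: 1298→4, 971→6, 972→5, 777→8
Rank sum = 4 + 6 + 5 + 8 = 23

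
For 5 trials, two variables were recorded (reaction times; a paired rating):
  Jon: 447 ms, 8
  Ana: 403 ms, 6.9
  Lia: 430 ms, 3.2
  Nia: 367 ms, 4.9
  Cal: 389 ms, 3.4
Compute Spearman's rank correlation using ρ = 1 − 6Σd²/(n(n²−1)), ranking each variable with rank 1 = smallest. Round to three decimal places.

0.300

Ranks of variable 1: 5, 3, 4, 1, 2
Ranks of variable 2: 5, 4, 1, 3, 2
d = r₁ − r₂: 0, -1, 3, -2, 0
d²: 0, 1, 9, 4, 0; Σd² = 14
ρ = 1 − 6·14/(5·24) = 1 − 84/120 = 0.300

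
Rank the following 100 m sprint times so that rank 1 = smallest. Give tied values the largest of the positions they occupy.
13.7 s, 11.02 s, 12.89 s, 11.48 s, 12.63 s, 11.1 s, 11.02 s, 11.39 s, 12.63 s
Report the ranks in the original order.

Sorted (ascending): 11.02, 11.02, 11.1, 11.39, 11.48, 12.63, 12.63, 12.89, 13.7
The 2 values of 11.02 occupy positions 1–2 → each gets rank 2.
The 2 values of 12.63 occupy positions 6–7 → each gets rank 7.

9, 2, 8, 5, 7, 3, 2, 4, 7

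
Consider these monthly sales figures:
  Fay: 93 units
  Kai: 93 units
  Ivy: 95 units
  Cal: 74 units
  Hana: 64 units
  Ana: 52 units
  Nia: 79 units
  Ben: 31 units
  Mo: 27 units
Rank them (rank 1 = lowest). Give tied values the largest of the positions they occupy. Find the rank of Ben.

2

Sorted (ascending): 27, 31, 52, 64, 74, 79, 93, 93, 95
The 2 values of 93 occupy positions 7–8 → each gets rank 8.
Ben has value 31 units → rank 2.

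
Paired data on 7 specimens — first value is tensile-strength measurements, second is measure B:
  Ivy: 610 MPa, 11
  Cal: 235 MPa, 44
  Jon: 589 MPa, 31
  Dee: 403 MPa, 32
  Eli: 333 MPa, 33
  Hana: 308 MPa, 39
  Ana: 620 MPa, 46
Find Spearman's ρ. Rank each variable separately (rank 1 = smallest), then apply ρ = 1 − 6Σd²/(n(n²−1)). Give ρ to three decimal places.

Ranks of variable 1: 6, 1, 5, 4, 3, 2, 7
Ranks of variable 2: 1, 6, 2, 3, 4, 5, 7
d = r₁ − r₂: 5, -5, 3, 1, -1, -3, 0
d²: 25, 25, 9, 1, 1, 9, 0; Σd² = 70
ρ = 1 − 6·70/(7·48) = 1 − 420/336 = -0.250

-0.250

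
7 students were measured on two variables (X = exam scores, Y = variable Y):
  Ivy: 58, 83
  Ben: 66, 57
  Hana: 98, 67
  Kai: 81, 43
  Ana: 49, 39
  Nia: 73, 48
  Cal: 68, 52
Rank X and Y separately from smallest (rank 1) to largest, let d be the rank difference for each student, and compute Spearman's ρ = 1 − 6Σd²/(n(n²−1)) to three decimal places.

0.107

Ranks of variable 1: 2, 3, 7, 6, 1, 5, 4
Ranks of variable 2: 7, 5, 6, 2, 1, 3, 4
d = r₁ − r₂: -5, -2, 1, 4, 0, 2, 0
d²: 25, 4, 1, 16, 0, 4, 0; Σd² = 50
ρ = 1 − 6·50/(7·48) = 1 − 300/336 = 0.107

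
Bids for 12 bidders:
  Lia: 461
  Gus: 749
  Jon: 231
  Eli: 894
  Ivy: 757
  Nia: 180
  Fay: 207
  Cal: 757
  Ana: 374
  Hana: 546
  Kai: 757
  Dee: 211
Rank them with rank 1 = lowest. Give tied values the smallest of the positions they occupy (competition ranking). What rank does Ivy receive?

9

Sorted (ascending): 180, 207, 211, 231, 374, 461, 546, 749, 757, 757, 757, 894
The 3 values of 757 occupy positions 9–11 → each gets rank 9.
Ivy has value 757 → rank 9.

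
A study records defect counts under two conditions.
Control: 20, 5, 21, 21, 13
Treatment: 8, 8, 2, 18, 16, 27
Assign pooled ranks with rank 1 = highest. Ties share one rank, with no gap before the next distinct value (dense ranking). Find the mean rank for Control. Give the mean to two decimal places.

Sorted (descending): 27, 21, 21, 20, 18, 16, 13, 8, 8, 5, 2
The 2 values of 21 share dense rank 2.
The 2 values of 8 share dense rank 7.
Remaining distinct values take the next consecutive integers.
Control values → pooled ranks: 20→3, 5→8, 21→2, 21→2, 13→6
Mean rank = (3 + 8 + 2 + 2 + 6) / 5 = 4.20

4.20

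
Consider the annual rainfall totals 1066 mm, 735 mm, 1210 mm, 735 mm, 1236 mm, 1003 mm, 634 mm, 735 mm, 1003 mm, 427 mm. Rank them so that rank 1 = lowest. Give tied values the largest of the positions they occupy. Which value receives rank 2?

Sorted (ascending): 427, 634, 735, 735, 735, 1003, 1003, 1066, 1210, 1236
The 3 values of 735 occupy positions 3–5 → each gets rank 5.
The 2 values of 1003 occupy positions 6–7 → each gets rank 7.
Rank 2 → value 634.

634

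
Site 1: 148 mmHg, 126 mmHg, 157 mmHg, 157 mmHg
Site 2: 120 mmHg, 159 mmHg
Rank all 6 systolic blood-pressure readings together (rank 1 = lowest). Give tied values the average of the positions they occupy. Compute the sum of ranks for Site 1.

Sorted (ascending): 120, 126, 148, 157, 157, 159
The 2 values of 157 occupy positions 4–5 → average rank (4+5)/2 = 4.5.
Site 1 values → pooled ranks: 148→3, 126→2, 157→4.5, 157→4.5
Rank sum = 3 + 2 + 4.5 + 4.5 = 14

14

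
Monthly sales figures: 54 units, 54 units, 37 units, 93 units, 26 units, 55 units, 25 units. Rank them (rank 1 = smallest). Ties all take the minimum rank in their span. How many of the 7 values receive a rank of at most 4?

5

Sorted (ascending): 25, 26, 37, 54, 54, 55, 93
The 2 values of 54 occupy positions 4–5 → each gets rank 4.
Ranks ≤ 4: {1, 2, 3, 4, 4} → 5 values.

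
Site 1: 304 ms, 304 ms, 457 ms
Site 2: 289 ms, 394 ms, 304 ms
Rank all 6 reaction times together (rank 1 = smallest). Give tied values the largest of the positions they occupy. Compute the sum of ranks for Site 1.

14

Sorted (ascending): 289, 304, 304, 304, 394, 457
The 3 values of 304 occupy positions 2–4 → each gets rank 4.
Site 1 values → pooled ranks: 304→4, 304→4, 457→6
Rank sum = 4 + 4 + 6 = 14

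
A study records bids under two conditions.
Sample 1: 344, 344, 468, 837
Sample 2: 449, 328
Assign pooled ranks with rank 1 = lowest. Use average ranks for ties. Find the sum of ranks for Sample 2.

Sorted (ascending): 328, 344, 344, 449, 468, 837
The 2 values of 344 occupy positions 2–3 → average rank (2+3)/2 = 2.5.
Sample 2 values → pooled ranks: 449→4, 328→1
Rank sum = 4 + 1 = 5

5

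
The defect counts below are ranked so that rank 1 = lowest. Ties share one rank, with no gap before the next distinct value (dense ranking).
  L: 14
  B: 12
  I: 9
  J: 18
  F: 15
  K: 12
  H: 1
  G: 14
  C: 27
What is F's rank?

Sorted (ascending): 1, 9, 12, 12, 14, 14, 15, 18, 27
The 2 values of 12 share dense rank 3.
The 2 values of 14 share dense rank 4.
Remaining distinct values take the next consecutive integers.
F has value 15 → rank 5.

5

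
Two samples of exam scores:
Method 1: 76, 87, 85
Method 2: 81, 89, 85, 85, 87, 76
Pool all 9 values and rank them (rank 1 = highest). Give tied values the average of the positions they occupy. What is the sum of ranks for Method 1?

Sorted (descending): 89, 87, 87, 85, 85, 85, 81, 76, 76
The 2 values of 87 occupy positions 2–3 → average rank (2+3)/2 = 2.5.
The 3 values of 85 occupy positions 4–6 → average rank 5.
The 2 values of 76 occupy positions 8–9 → average rank (8+9)/2 = 8.5.
Method 1 values → pooled ranks: 76→8.5, 87→2.5, 85→5
Rank sum = 8.5 + 2.5 + 5 = 16

16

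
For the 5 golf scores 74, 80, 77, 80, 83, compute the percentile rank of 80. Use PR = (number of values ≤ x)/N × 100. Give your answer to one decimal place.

80.0

N = 5.
Strictly below 80: 2. Equal to 80: 2.
PR = 4/5 × 100 = 80.0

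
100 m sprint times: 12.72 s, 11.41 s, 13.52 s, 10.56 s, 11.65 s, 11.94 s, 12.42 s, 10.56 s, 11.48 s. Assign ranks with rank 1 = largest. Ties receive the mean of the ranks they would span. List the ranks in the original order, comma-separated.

2, 7, 1, 8.5, 5, 4, 3, 8.5, 6

Sorted (descending): 13.52, 12.72, 12.42, 11.94, 11.65, 11.48, 11.41, 10.56, 10.56
The 2 values of 10.56 occupy positions 8–9 → average rank (8+9)/2 = 8.5.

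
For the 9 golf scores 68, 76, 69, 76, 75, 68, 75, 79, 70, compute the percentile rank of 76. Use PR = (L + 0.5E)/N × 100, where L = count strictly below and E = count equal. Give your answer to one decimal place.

77.8

N = 9.
Strictly below 76: 6. Equal to 76: 2.
PR = (6 + 0.5·2)/9 × 100 = 77.8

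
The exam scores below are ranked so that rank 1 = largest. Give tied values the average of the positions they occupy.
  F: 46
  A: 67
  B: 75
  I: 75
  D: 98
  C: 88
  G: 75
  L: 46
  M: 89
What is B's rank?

Sorted (descending): 98, 89, 88, 75, 75, 75, 67, 46, 46
The 3 values of 75 occupy positions 4–6 → average rank 5.
The 2 values of 46 occupy positions 8–9 → average rank (8+9)/2 = 8.5.
B has value 75 → rank 5.

5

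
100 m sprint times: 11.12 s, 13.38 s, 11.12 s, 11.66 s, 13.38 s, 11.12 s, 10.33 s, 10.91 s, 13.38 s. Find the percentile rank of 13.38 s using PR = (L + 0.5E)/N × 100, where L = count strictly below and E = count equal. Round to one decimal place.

N = 9.
Strictly below 13.38: 6. Equal to 13.38: 3.
PR = (6 + 0.5·3)/9 × 100 = 83.3

83.3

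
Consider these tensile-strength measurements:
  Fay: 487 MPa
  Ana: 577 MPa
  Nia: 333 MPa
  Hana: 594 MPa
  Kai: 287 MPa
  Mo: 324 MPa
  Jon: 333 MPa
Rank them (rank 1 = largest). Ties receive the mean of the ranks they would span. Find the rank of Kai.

7

Sorted (descending): 594, 577, 487, 333, 333, 324, 287
The 2 values of 333 occupy positions 4–5 → average rank (4+5)/2 = 4.5.
Kai has value 287 MPa → rank 7.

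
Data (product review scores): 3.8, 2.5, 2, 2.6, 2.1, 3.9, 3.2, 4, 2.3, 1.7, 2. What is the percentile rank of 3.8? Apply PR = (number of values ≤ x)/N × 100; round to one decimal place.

81.8

N = 11.
Strictly below 3.8: 8. Equal to 3.8: 1.
PR = 9/11 × 100 = 81.8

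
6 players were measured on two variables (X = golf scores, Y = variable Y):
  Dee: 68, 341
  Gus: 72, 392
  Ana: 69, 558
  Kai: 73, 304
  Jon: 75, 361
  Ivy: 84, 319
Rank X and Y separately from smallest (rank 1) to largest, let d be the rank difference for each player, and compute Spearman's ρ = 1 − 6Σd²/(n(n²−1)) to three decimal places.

Ranks of variable 1: 1, 3, 2, 4, 5, 6
Ranks of variable 2: 3, 5, 6, 1, 4, 2
d = r₁ − r₂: -2, -2, -4, 3, 1, 4
d²: 4, 4, 16, 9, 1, 16; Σd² = 50
ρ = 1 − 6·50/(6·35) = 1 − 300/210 = -0.429

-0.429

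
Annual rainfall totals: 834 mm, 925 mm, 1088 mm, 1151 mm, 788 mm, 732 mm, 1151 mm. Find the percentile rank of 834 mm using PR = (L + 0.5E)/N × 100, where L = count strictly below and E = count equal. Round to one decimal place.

N = 7.
Strictly below 834: 2. Equal to 834: 1.
PR = (2 + 0.5·1)/7 × 100 = 35.7

35.7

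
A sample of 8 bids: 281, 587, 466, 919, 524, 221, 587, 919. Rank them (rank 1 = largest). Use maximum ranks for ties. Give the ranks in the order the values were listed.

7, 4, 6, 2, 5, 8, 4, 2

Sorted (descending): 919, 919, 587, 587, 524, 466, 281, 221
The 2 values of 919 occupy positions 1–2 → each gets rank 2.
The 2 values of 587 occupy positions 3–4 → each gets rank 4.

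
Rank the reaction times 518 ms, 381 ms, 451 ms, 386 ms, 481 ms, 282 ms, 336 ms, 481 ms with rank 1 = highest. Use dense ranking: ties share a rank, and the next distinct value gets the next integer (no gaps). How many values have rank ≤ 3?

4

Sorted (descending): 518, 481, 481, 451, 386, 381, 336, 282
The 2 values of 481 share dense rank 2.
Remaining distinct values take the next consecutive integers.
Ranks ≤ 3: {1, 2, 2, 3} → 4 values.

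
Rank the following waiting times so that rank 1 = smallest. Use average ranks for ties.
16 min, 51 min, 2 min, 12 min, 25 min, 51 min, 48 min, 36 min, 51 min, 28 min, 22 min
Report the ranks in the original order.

3, 10, 1, 2, 5, 10, 8, 7, 10, 6, 4

Sorted (ascending): 2, 12, 16, 22, 25, 28, 36, 48, 51, 51, 51
The 3 values of 51 occupy positions 9–11 → average rank 10.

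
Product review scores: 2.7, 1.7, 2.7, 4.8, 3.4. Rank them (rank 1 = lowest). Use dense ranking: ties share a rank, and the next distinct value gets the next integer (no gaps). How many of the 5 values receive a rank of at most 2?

Sorted (ascending): 1.7, 2.7, 2.7, 3.4, 4.8
The 2 values of 2.7 share dense rank 2.
Remaining distinct values take the next consecutive integers.
Ranks ≤ 2: {1, 2, 2} → 3 values.

3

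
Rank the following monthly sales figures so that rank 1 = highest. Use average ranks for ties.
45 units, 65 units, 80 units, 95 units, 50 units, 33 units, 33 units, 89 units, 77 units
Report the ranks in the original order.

7, 5, 3, 1, 6, 8.5, 8.5, 2, 4

Sorted (descending): 95, 89, 80, 77, 65, 50, 45, 33, 33
The 2 values of 33 occupy positions 8–9 → average rank (8+9)/2 = 8.5.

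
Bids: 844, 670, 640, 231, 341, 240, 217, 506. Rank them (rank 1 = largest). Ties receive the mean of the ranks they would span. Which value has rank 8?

Sorted (descending): 844, 670, 640, 506, 341, 240, 231, 217
No ties — each value takes its position as its rank.
Rank 8 → value 217.

217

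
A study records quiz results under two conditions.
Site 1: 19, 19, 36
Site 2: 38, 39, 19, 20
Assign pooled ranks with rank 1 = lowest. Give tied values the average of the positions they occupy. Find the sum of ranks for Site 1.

9

Sorted (ascending): 19, 19, 19, 20, 36, 38, 39
The 3 values of 19 occupy positions 1–3 → average rank 2.
Site 1 values → pooled ranks: 19→2, 19→2, 36→5
Rank sum = 2 + 2 + 5 = 9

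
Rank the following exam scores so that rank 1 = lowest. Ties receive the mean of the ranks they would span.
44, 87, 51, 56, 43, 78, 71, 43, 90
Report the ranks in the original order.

Sorted (ascending): 43, 43, 44, 51, 56, 71, 78, 87, 90
The 2 values of 43 occupy positions 1–2 → average rank (1+2)/2 = 1.5.

3, 8, 4, 5, 1.5, 7, 6, 1.5, 9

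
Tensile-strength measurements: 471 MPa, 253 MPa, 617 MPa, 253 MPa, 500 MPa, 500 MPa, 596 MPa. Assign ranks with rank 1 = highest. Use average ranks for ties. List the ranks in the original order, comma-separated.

Sorted (descending): 617, 596, 500, 500, 471, 253, 253
The 2 values of 500 occupy positions 3–4 → average rank (3+4)/2 = 3.5.
The 2 values of 253 occupy positions 6–7 → average rank (6+7)/2 = 6.5.

5, 6.5, 1, 6.5, 3.5, 3.5, 2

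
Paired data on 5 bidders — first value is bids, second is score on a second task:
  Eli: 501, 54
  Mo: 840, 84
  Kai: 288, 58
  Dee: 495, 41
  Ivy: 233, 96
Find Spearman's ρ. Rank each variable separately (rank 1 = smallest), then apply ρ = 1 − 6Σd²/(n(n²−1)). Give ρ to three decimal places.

Ranks of variable 1: 4, 5, 2, 3, 1
Ranks of variable 2: 2, 4, 3, 1, 5
d = r₁ − r₂: 2, 1, -1, 2, -4
d²: 4, 1, 1, 4, 16; Σd² = 26
ρ = 1 − 6·26/(5·24) = 1 − 156/120 = -0.300

-0.300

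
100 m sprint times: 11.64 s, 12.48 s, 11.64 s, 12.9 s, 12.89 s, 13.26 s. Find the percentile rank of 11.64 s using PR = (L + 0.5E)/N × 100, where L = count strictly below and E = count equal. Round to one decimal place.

16.7

N = 6.
Strictly below 11.64: 0. Equal to 11.64: 2.
PR = (0 + 0.5·2)/6 × 100 = 16.7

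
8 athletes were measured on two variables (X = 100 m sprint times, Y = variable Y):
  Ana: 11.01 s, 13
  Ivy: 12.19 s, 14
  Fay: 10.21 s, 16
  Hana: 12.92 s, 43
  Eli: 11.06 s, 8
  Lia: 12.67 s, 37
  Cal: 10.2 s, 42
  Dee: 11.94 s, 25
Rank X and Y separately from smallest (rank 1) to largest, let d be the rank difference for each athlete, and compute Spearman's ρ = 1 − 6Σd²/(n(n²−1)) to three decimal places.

Ranks of variable 1: 3, 6, 2, 8, 4, 7, 1, 5
Ranks of variable 2: 2, 3, 4, 8, 1, 6, 7, 5
d = r₁ − r₂: 1, 3, -2, 0, 3, 1, -6, 0
d²: 1, 9, 4, 0, 9, 1, 36, 0; Σd² = 60
ρ = 1 − 6·60/(8·63) = 1 − 360/504 = 0.286

0.286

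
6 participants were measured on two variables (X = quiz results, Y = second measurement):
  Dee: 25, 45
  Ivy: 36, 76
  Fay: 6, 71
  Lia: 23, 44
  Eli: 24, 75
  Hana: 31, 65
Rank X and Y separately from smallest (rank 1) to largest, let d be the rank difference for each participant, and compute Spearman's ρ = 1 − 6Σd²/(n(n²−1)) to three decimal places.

0.371

Ranks of variable 1: 4, 6, 1, 2, 3, 5
Ranks of variable 2: 2, 6, 4, 1, 5, 3
d = r₁ − r₂: 2, 0, -3, 1, -2, 2
d²: 4, 0, 9, 1, 4, 4; Σd² = 22
ρ = 1 − 6·22/(6·35) = 1 − 132/210 = 0.371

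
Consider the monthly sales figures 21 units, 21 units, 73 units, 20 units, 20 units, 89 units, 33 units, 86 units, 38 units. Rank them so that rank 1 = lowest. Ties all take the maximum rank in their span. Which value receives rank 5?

33

Sorted (ascending): 20, 20, 21, 21, 33, 38, 73, 86, 89
The 2 values of 20 occupy positions 1–2 → each gets rank 2.
The 2 values of 21 occupy positions 3–4 → each gets rank 4.
Rank 5 → value 33.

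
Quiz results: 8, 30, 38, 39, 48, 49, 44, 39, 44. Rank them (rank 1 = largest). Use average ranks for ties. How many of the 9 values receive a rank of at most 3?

2

Sorted (descending): 49, 48, 44, 44, 39, 39, 38, 30, 8
The 2 values of 44 occupy positions 3–4 → average rank (3+4)/2 = 3.5.
The 2 values of 39 occupy positions 5–6 → average rank (5+6)/2 = 5.5.
Ranks ≤ 3: {1, 2} → 2 values.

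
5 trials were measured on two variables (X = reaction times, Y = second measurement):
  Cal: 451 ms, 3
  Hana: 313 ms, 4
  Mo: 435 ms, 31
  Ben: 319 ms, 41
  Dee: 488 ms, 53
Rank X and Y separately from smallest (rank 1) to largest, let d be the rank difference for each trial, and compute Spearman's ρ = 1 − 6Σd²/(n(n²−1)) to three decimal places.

Ranks of variable 1: 4, 1, 3, 2, 5
Ranks of variable 2: 1, 2, 3, 4, 5
d = r₁ − r₂: 3, -1, 0, -2, 0
d²: 9, 1, 0, 4, 0; Σd² = 14
ρ = 1 − 6·14/(5·24) = 1 − 84/120 = 0.300

0.300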